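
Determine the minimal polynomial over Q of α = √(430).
m_α(x) = x^2 - 430

α satisfies α^2 - 430 = 0, so x^2 - 430 annihilates α. Since d = 430 is squarefree and ≠ 1, it is not a perfect square in Q, so x^2 - 430 has no rational root and is therefore irreducible over Q (a degree-2 polynomial over a field is irreducible iff it has no root). Hence m_α(x) = x^2 - 430.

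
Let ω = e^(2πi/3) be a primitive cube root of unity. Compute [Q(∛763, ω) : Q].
[Q(∛763, ω) : Q] = 6

[Q(∛763):Q] = 3 (min poly x^3 - 763, irreducible since 763 is not a perfect cube). [Q(ω):Q] = 2 (min poly x^2 + x + 1). Since Q(∛763) ⊂ R and ω ∉ R, we have ω ∉ Q(∛763), so x^2 + x + 1 remains irreducible over Q(∛763) and [Q(∛763, ω) : Q(∛763)] = 2. By the tower law, [Q(∛763, ω) : Q] = 3 · 2 = 6. (In fact Q(∛763, ω) is the splitting field of x^3 - 763 over Q.)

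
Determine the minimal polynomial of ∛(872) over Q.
m_α(x) = x^3 - 872

α satisfies α^3 = 872, so x^3 - 872 annihilates α. By the rational root test, a rational root p/q (in lowest terms) of x^3 - 872 would satisfy p^3 = 872 q^3, forcing q = 1 and p^3 = 872; but 872 is not a perfect cube, contradiction. A monic cubic over Q with no rational root is irreducible (any nontrivial factorization would include a linear factor). Hence x^3 - 872 is the minimal polynomial of α, and in particular [Q(α):Q] = 3.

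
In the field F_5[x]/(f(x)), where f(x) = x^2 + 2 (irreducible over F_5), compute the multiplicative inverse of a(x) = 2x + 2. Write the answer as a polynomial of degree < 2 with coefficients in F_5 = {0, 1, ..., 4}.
a(x)^(-1) ≡ 4x + 1 (mod f(x))

Since f is irreducible over F_5, F_5[x]/(f) is a field and a(x) ≠ 0 has an inverse. Apply the extended Euclidean algorithm to f(x) and a(x) in F_5[x]: f(x) = (3x + 2)·a(x) + (3). The last nonzero remainder is the constant 3 = gcd(f, a) in F_5. Back-substituting through the division chain expresses 3 = s(x)·a(x) + t(x)·f(x) with s(x) ≡ 2x + 3 (mod f), so (2x + 3)·a(x) ≡ 3 (mod f). Multiplying by 3^(-1) ≡ 2 in F_5 gives a(x)^(-1) ≡ 2·(2x + 3) ≡ 4x + 1 (mod f). Check: (2x + 2)·(4x + 1) = 3x^2 + 2 ≡ 1 (mod x^2 + 2).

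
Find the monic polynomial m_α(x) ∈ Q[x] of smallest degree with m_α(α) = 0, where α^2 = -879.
m_α(x) = x^2 + 879

α satisfies α^2 + 879 = 0, so x^2 + 879 annihilates α. Since d = -879 is squarefree and ≠ 1, it is not a perfect square in Q, so x^2 + 879 has no rational root and is therefore irreducible over Q (a degree-2 polynomial over a field is irreducible iff it has no root). Hence m_α(x) = x^2 + 879.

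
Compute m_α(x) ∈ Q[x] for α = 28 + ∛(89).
m_α(x) = x^3 - 84x^2 + 2352x - 22041

Set β = α - 28 = ∛(89), so β^3 = 89. Then (α - 28)^3 - 89 = 0, i.e. α is a root of g(x) = (x - 28)^3 - 89 = x^3 - 84x^2 + 2352x - 22041. Since g(x) = h(x - 28) where h(x) = x^3 - 89, and h is irreducible over Q (because 89 is not a perfect cube, so h has no rational root, and a monic cubic with no rational root is irreducible), g is also irreducible (irreducibility is preserved under the substitution x → x - 28). Hence m_α(x) = x^3 - 84x^2 + 2352x - 22041.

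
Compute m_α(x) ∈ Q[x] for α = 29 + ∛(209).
m_α(x) = x^3 - 87x^2 + 2523x - 24598

Set β = α - 29 = ∛(209), so β^3 = 209. Then (α - 29)^3 - 209 = 0, i.e. α is a root of g(x) = (x - 29)^3 - 209 = x^3 - 87x^2 + 2523x - 24598. Since g(x) = h(x - 29) where h(x) = x^3 - 209, and h is irreducible over Q (because 209 is not a perfect cube, so h has no rational root, and a monic cubic with no rational root is irreducible), g is also irreducible (irreducibility is preserved under the substitution x → x - 29). Hence m_α(x) = x^3 - 87x^2 + 2523x - 24598.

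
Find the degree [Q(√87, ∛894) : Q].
[Q(√87, ∛894) : Q] = 6

Let L = Q(√87, ∛894). Since Q(√87) ⊂ L and [Q(√87):Q] = 2, the tower law gives 2 | [L:Q]. Likewise Q(∛894) ⊂ L with [Q(∛894):Q] = 3 (because 894 is not a perfect cube), so 3 | [L:Q]. As gcd(2,3) = 1, [L:Q] is divisible by 6. Conversely L is generated over Q by √87 and ∛894, so [L:Q] ≤ 2·3 = 6. Therefore [Q(√87, ∛894) : Q] = 6.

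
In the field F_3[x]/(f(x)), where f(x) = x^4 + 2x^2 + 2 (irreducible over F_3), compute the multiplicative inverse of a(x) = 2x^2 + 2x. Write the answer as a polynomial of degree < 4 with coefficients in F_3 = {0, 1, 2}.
a(x)^(-1) ≡ 2x^2 + x (mod f(x))

Since f is irreducible over F_3, F_3[x]/(f) is a field and a(x) ≠ 0 has an inverse. Apply the extended Euclidean algorithm to f(x) and a(x) in F_3[x]: f(x) = (2x^2 + x)·a(x) + (2). The last nonzero remainder is the constant 2 = gcd(f, a) in F_3. Back-substituting through the division chain expresses 2 = s(x)·a(x) + t(x)·f(x) with s(x) ≡ x^2 + 2x (mod f), so (x^2 + 2x)·a(x) ≡ 2 (mod f). Multiplying by 2^(-1) ≡ 2 in F_3 gives a(x)^(-1) ≡ 2·(x^2 + 2x) ≡ 2x^2 + x (mod f). Check: (2x^2 + 2x)·(2x^2 + x) = x^4 + 2x^2 ≡ 1 (mod x^4 + 2x^2 + 2).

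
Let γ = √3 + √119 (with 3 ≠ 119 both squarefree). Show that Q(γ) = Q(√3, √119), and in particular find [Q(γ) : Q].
[Q(γ) : Q] = 4 (equivalently, Q(γ) = Q(√3, √119))

Obviously Q(γ) ⊆ Q(√3, √119), and [Q(√3, √119):Q] = 4 (since 3, 119 are distinct squarefree integers > 1 with 357 not a perfect square). To show equality we compute the minimal polynomial of γ. From γ = √3 + √119: γ^2 = 3 + 2√(357) + 119 = 122 + 2√(357), so γ^2 - 122 = 2√(357); squaring, (γ^2 - 122)^2 = 4·357, i.e. γ^4 - 244γ^2 + 14884 - 1428 = 0, i.e. γ^4 - 244γ^2 + 13456 = 0. So γ is a root of x^4 - 244x^2 + 13456. This polynomial is irreducible over Q: it has no rational root (each ±√3 ± √119 is irrational), and any factorization into two quadratics over Q would force √(357) ∈ Q (pairing opposite roots) or √3, √119 ∈ Q (other pairings), all impossible. Hence [Q(γ):Q] = 4 = [Q(√3, √119):Q], so Q(γ) = Q(√3, √119).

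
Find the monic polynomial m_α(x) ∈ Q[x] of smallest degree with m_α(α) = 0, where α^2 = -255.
m_α(x) = x^2 + 255

α satisfies α^2 + 255 = 0, so x^2 + 255 annihilates α. Since d = -255 is squarefree and ≠ 1, it is not a perfect square in Q, so x^2 + 255 has no rational root and is therefore irreducible over Q (a degree-2 polynomial over a field is irreducible iff it has no root). Hence m_α(x) = x^2 + 255.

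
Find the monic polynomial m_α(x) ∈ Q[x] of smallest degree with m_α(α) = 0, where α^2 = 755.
m_α(x) = x^2 - 755

α satisfies α^2 - 755 = 0, so x^2 - 755 annihilates α. Since d = 755 is squarefree and ≠ 1, it is not a perfect square in Q, so x^2 - 755 has no rational root and is therefore irreducible over Q (a degree-2 polynomial over a field is irreducible iff it has no root). Hence m_α(x) = x^2 - 755.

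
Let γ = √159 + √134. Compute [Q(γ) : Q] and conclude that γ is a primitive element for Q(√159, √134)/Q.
[Q(γ) : Q] = 4 (equivalently, Q(γ) = Q(√159, √134))

Obviously Q(γ) ⊆ Q(√159, √134), and [Q(√159, √134):Q] = 4 (since 159, 134 are distinct squarefree integers > 1 with 21306 not a perfect square). To show equality we compute the minimal polynomial of γ. From γ = √159 + √134: γ^2 = 159 + 2√(21306) + 134 = 293 + 2√(21306), so γ^2 - 293 = 2√(21306); squaring, (γ^2 - 293)^2 = 4·21306, i.e. γ^4 - 586γ^2 + 85849 - 85224 = 0, i.e. γ^4 - 586γ^2 + 625 = 0. So γ is a root of x^4 - 586x^2 + 625. This polynomial is irreducible over Q: it has no rational root (each ±√159 ± √134 is irrational), and any factorization into two quadratics over Q would force √(21306) ∈ Q (pairing opposite roots) or √159, √134 ∈ Q (other pairings), all impossible. Hence [Q(γ):Q] = 4 = [Q(√159, √134):Q], so Q(γ) = Q(√159, √134).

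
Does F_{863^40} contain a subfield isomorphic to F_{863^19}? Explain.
No: F_{863^19} is not a subfield of F_{863^40}

F_{p^m} embeds in F_{p^n} iff m | n. Here 19 ∤ 40 (since 40 = 2·19 + 2 with remainder 2 ≠ 0), so F_{863^19} is not a subfield of F_{863^40}. Equivalently: if it were, the tower law would give 19 = [F_{863^19}:F_863] dividing [F_{863^40}:F_863] = 40, contradiction.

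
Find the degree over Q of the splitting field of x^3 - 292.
[K : Q] = 6

The roots of x^3 - 292 are ∛292, ω∛292, ω^2∛292 where ω = e^(2πi/3) is a primitive cube root of unity, so K = Q(∛292, ω). Now [Q(∛292):Q] = 3 (since 292 is not a perfect cube, x^3 - 292 is irreducible) and [Q(ω):Q] = 2. Both 2 and 3 divide [K:Q], and [K:Q] ≤ 3·2 = 6, so [K:Q] = 6. (Equivalently: Q(∛292) ⊂ R but ω ∉ R, so [K : Q(∛292)] = 2.)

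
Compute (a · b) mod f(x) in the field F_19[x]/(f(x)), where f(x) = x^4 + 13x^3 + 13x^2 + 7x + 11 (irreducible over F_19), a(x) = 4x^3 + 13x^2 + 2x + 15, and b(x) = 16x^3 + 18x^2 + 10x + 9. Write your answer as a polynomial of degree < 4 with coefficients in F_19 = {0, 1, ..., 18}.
a · b ≡ 7x^3 + 14x^2 + 8x + 2 (mod f(x))

Multiply in F_19[x]: a(x)·b(x) = (4x^3 + 13x^2 + 2x + 15)·(16x^3 + 18x^2 + 10x + 9) = 7x^6 + 14x^5 + 2x^4 + 5x^3 + 8x^2 + 16x + 2. This has degree ≥ 4, so divide by f(x) over F_19: 7x^6 + 14x^5 + 2x^4 + 5x^3 + 8x^2 + 16x + 2 = (7x^2 + 18x)·(x^4 + 13x^3 + 13x^2 + 7x + 11) + (7x^3 + 14x^2 + 8x + 2). Hence a·b ≡ 7x^3 + 14x^2 + 8x + 2 (mod f). (F_19[x]/(f) is a field with 19^4 = 130321 elements since f is irreducible of degree 4.)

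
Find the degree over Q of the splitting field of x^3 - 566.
[K : Q] = 6

The roots of x^3 - 566 are ∛566, ω∛566, ω^2∛566 where ω = e^(2πi/3) is a primitive cube root of unity, so K = Q(∛566, ω). Now [Q(∛566):Q] = 3 (since 566 is not a perfect cube, x^3 - 566 is irreducible) and [Q(ω):Q] = 2. Both 2 and 3 divide [K:Q], and [K:Q] ≤ 3·2 = 6, so [K:Q] = 6. (Equivalently: Q(∛566) ⊂ R but ω ∉ R, so [K : Q(∛566)] = 2.)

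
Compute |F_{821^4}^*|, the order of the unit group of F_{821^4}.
|F_{821^4}^*| = 454331269680

F_{821^4} has 821^4 = 454331269681 elements; its multiplicative group consists of all nonzero elements, so |F_{821^4}^*| = 454331269681 - 1 = 454331269680. (It is cyclic since any finite subgroup of the multiplicative group of a field is cyclic.)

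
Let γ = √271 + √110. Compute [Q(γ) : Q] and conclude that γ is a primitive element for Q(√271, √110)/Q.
[Q(γ) : Q] = 4 (equivalently, Q(γ) = Q(√271, √110))

Obviously Q(γ) ⊆ Q(√271, √110), and [Q(√271, √110):Q] = 4 (since 271, 110 are distinct squarefree integers > 1 with 29810 not a perfect square). To show equality we compute the minimal polynomial of γ. From γ = √271 + √110: γ^2 = 271 + 2√(29810) + 110 = 381 + 2√(29810), so γ^2 - 381 = 2√(29810); squaring, (γ^2 - 381)^2 = 4·29810, i.e. γ^4 - 762γ^2 + 145161 - 119240 = 0, i.e. γ^4 - 762γ^2 + 25921 = 0. So γ is a root of x^4 - 762x^2 + 25921. This polynomial is irreducible over Q: it has no rational root (each ±√271 ± √110 is irrational), and any factorization into two quadratics over Q would force √(29810) ∈ Q (pairing opposite roots) or √271, √110 ∈ Q (other pairings), all impossible. Hence [Q(γ):Q] = 4 = [Q(√271, √110):Q], so Q(γ) = Q(√271, √110).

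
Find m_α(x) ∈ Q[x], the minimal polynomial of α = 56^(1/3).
m_α(x) = x^3 - 56

α satisfies α^3 = 56, so x^3 - 56 annihilates α. By the rational root test, a rational root p/q (in lowest terms) of x^3 - 56 would satisfy p^3 = 56 q^3, forcing q = 1 and p^3 = 56; but 56 is not a perfect cube, contradiction. A monic cubic over Q with no rational root is irreducible (any nontrivial factorization would include a linear factor). Hence x^3 - 56 is the minimal polynomial of α, and in particular [Q(α):Q] = 3.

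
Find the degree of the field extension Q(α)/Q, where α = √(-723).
[Q(α):Q] = 2

[Q(α):Q] equals the degree of the minimal polynomial of α. Here α^2 = -723 and x^2 + 723 is irreducible (d = -723 is squarefree, ≠ 1, hence not a square), so deg(m_α) = 2. Thus [Q(α):Q] = 2.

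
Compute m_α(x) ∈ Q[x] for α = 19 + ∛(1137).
m_α(x) = x^3 - 57x^2 + 1083x - 7996

Set β = α - 19 = ∛(1137), so β^3 = 1137. Then (α - 19)^3 - 1137 = 0, i.e. α is a root of g(x) = (x - 19)^3 - 1137 = x^3 - 57x^2 + 1083x - 7996. Since g(x) = h(x - 19) where h(x) = x^3 - 1137, and h is irreducible over Q (because 1137 is not a perfect cube, so h has no rational root, and a monic cubic with no rational root is irreducible), g is also irreducible (irreducibility is preserved under the substitution x → x - 19). Hence m_α(x) = x^3 - 57x^2 + 1083x - 7996.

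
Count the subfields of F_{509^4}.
F_{509^4} has 3 subfields

The subfields of F_{p^n} are exactly the fields F_{p^d} for d | n (each is the fixed field of the unique index-d subgroup of Gal(F_{p^n}/F_p) ≅ Z/nZ). The divisors of n = 4 are {1, 2, 4}, giving 3 subfields: F_{509^1}, F_{509^2}, F_{509^4}.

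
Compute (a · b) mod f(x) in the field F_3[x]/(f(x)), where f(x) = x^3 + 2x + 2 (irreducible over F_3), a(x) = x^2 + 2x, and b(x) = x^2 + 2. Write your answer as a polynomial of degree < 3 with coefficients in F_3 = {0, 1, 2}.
a · b ≡ x + 2 (mod f(x))

Multiply in F_3[x]: a(x)·b(x) = (x^2 + 2x)·(x^2 + 2) = x^4 + 2x^3 + 2x^2 + x. This has degree ≥ 3, so divide by f(x) over F_3: x^4 + 2x^3 + 2x^2 + x = (x + 2)·(x^3 + 2x + 2) + (x + 2). Hence a·b ≡ x + 2 (mod f). (F_3[x]/(f) is a field with 3^3 = 27 elements since f is irreducible of degree 3.)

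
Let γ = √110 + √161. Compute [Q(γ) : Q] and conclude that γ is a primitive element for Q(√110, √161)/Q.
[Q(γ) : Q] = 4 (equivalently, Q(γ) = Q(√110, √161))

Obviously Q(γ) ⊆ Q(√110, √161), and [Q(√110, √161):Q] = 4 (since 110, 161 are distinct squarefree integers > 1 with 17710 not a perfect square). To show equality we compute the minimal polynomial of γ. From γ = √110 + √161: γ^2 = 110 + 2√(17710) + 161 = 271 + 2√(17710), so γ^2 - 271 = 2√(17710); squaring, (γ^2 - 271)^2 = 4·17710, i.e. γ^4 - 542γ^2 + 73441 - 70840 = 0, i.e. γ^4 - 542γ^2 + 2601 = 0. So γ is a root of x^4 - 542x^2 + 2601. This polynomial is irreducible over Q: it has no rational root (each ±√110 ± √161 is irrational), and any factorization into two quadratics over Q would force √(17710) ∈ Q (pairing opposite roots) or √110, √161 ∈ Q (other pairings), all impossible. Hence [Q(γ):Q] = 4 = [Q(√110, √161):Q], so Q(γ) = Q(√110, √161).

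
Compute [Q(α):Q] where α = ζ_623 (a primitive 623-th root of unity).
[Q(α):Q] = 528

The minimal polynomial of ζ_623 over Q is the 623-th cyclotomic polynomial Φ_623(x), which is irreducible over Q and has degree φ(623) = 528. Hence [Q(α):Q] = φ(623) = 528.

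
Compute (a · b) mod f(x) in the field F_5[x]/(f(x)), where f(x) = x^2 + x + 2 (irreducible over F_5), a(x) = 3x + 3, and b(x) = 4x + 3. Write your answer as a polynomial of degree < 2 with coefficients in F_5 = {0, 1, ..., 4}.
a · b ≡ 4x (mod f(x))

Multiply in F_5[x]: a(x)·b(x) = (3x + 3)·(4x + 3) = 2x^2 + x + 4. This has degree ≥ 2, so divide by f(x) over F_5: 2x^2 + x + 4 = (2)·(x^2 + x + 2) + (4x). Hence a·b ≡ 4x (mod f). (F_5[x]/(f) is a field with 5^2 = 25 elements since f is irreducible of degree 2.)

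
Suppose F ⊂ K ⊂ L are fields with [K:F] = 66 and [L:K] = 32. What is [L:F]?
[L:F] = 2112

The tower law says that for any tower of field extensions F ⊂ K ⊂ L with finite degrees, [L:F] = [L:K] · [K:F]. Here this gives [L:F] = 32 · 66 = 2112.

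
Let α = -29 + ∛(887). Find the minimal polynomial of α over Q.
m_α(x) = x^3 + 87x^2 + 2523x + 23502

Set β = α + 29 = ∛(887), so β^3 = 887. Then (α + 29)^3 - 887 = 0, i.e. α is a root of g(x) = (x + 29)^3 - 887 = x^3 + 87x^2 + 2523x + 23502. Since g(x) = h(x + 29) where h(x) = x^3 - 887, and h is irreducible over Q (because 887 is not a perfect cube, so h has no rational root, and a monic cubic with no rational root is irreducible), g is also irreducible (irreducibility is preserved under the substitution x → x + 29). Hence m_α(x) = x^3 + 87x^2 + 2523x + 23502.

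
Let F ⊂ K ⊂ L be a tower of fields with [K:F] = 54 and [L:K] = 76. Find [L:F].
[L:F] = 4104

The tower law says that for any tower of field extensions F ⊂ K ⊂ L with finite degrees, [L:F] = [L:K] · [K:F]. Here this gives [L:F] = 76 · 54 = 4104.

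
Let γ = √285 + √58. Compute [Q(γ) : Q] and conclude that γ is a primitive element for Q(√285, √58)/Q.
[Q(γ) : Q] = 4 (equivalently, Q(γ) = Q(√285, √58))

Obviously Q(γ) ⊆ Q(√285, √58), and [Q(√285, √58):Q] = 4 (since 285, 58 are distinct squarefree integers > 1 with 16530 not a perfect square). To show equality we compute the minimal polynomial of γ. From γ = √285 + √58: γ^2 = 285 + 2√(16530) + 58 = 343 + 2√(16530), so γ^2 - 343 = 2√(16530); squaring, (γ^2 - 343)^2 = 4·16530, i.e. γ^4 - 686γ^2 + 117649 - 66120 = 0, i.e. γ^4 - 686γ^2 + 51529 = 0. So γ is a root of x^4 - 686x^2 + 51529. This polynomial is irreducible over Q: it has no rational root (each ±√285 ± √58 is irrational), and any factorization into two quadratics over Q would force √(16530) ∈ Q (pairing opposite roots) or √285, √58 ∈ Q (other pairings), all impossible. Hence [Q(γ):Q] = 4 = [Q(√285, √58):Q], so Q(γ) = Q(√285, √58).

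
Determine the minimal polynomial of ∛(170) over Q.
m_α(x) = x^3 - 170

α satisfies α^3 = 170, so x^3 - 170 annihilates α. By the rational root test, a rational root p/q (in lowest terms) of x^3 - 170 would satisfy p^3 = 170 q^3, forcing q = 1 and p^3 = 170; but 170 is not a perfect cube, contradiction. A monic cubic over Q with no rational root is irreducible (any nontrivial factorization would include a linear factor). Hence x^3 - 170 is the minimal polynomial of α, and in particular [Q(α):Q] = 3.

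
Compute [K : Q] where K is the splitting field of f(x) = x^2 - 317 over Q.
[K : Q] = 2

f(x) = x^2 - 317 factors as (x - √317)(x + √317). The splitting field is K = Q(√317). Since 317 is squarefree and > 1, it is not a perfect square, so x^2 - 317 is irreducible over Q and [Q(√317) : Q] = 2. Hence [K : Q] = 2.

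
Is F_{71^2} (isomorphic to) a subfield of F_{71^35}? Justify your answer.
No: F_{71^2} is not a subfield of F_{71^35}

F_{p^m} embeds in F_{p^n} iff m | n. Here 2 ∤ 35 (since 35 = 17·2 + 1 with remainder 1 ≠ 0), so F_{71^2} is not a subfield of F_{71^35}. Equivalently: if it were, the tower law would give 2 = [F_{71^2}:F_71] dividing [F_{71^35}:F_71] = 35, contradiction.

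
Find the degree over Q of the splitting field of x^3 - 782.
[K : Q] = 6

The roots of x^3 - 782 are ∛782, ω∛782, ω^2∛782 where ω = e^(2πi/3) is a primitive cube root of unity, so K = Q(∛782, ω). Now [Q(∛782):Q] = 3 (since 782 is not a perfect cube, x^3 - 782 is irreducible) and [Q(ω):Q] = 2. Both 2 and 3 divide [K:Q], and [K:Q] ≤ 3·2 = 6, so [K:Q] = 6. (Equivalently: Q(∛782) ⊂ R but ω ∉ R, so [K : Q(∛782)] = 2.)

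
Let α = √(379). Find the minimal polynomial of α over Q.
m_α(x) = x^2 - 379

α satisfies α^2 - 379 = 0, so x^2 - 379 annihilates α. Since d = 379 is squarefree and ≠ 1, it is not a perfect square in Q, so x^2 - 379 has no rational root and is therefore irreducible over Q (a degree-2 polynomial over a field is irreducible iff it has no root). Hence m_α(x) = x^2 - 379.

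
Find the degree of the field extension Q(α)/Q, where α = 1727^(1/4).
[Q(α):Q] = 4

α is a root of x^4 - 1727. By Eisenstein's criterion at the prime p = 11 (which divides the constant term 1727 but p^2 = 121 does not, since 1727 is squarefree), x^4 - 1727 is irreducible over Q. Hence [Q(α):Q] = 4.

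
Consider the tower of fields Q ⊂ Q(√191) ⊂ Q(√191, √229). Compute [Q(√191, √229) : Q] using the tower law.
[Q(√191, √229) : Q] = 4

[Q(√191):Q] = 2 (min poly x^2 - 191, irreducible since 191 is squarefree > 1). For the top step, suppose √229 ∈ Q(√191), say √229 = c + d√191 with c, d ∈ Q. Squaring: 229 = c^2 + 191d^2 + 2cd√191. Since √191 ∉ Q this forces 2cd = 0. If d = 0 then √229 = c ∈ Q, contradicting 229 squarefree > 1. If c = 0 then 229 = 191d^2, so 191·229 = (191d)^2 is a perfect square in Q — but 191·229 = 43739 is not a perfect square (since 191 and 229 are distinct squarefree integers). Contradiction. Hence √229 ∉ Q(√191), so x^2 - 229 stays irreducible over Q(√191) and [Q(√191, √229) : Q(√191)] = 2. By the tower law, [Q(√191, √229) : Q] = 2 · 2 = 4.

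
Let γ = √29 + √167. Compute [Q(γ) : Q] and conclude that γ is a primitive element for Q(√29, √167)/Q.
[Q(γ) : Q] = 4 (equivalently, Q(γ) = Q(√29, √167))

Obviously Q(γ) ⊆ Q(√29, √167), and [Q(√29, √167):Q] = 4 (since 29, 167 are distinct squarefree integers > 1 with 4843 not a perfect square). To show equality we compute the minimal polynomial of γ. From γ = √29 + √167: γ^2 = 29 + 2√(4843) + 167 = 196 + 2√(4843), so γ^2 - 196 = 2√(4843); squaring, (γ^2 - 196)^2 = 4·4843, i.e. γ^4 - 392γ^2 + 38416 - 19372 = 0, i.e. γ^4 - 392γ^2 + 19044 = 0. So γ is a root of x^4 - 392x^2 + 19044. This polynomial is irreducible over Q: it has no rational root (each ±√29 ± √167 is irrational), and any factorization into two quadratics over Q would force √(4843) ∈ Q (pairing opposite roots) or √29, √167 ∈ Q (other pairings), all impossible. Hence [Q(γ):Q] = 4 = [Q(√29, √167):Q], so Q(γ) = Q(√29, √167).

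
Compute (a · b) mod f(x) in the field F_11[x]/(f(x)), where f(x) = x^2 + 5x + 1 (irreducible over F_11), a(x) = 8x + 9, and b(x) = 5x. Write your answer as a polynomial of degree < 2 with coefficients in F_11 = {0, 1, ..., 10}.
a · b ≡ 10x + 4 (mod f(x))

Multiply in F_11[x]: a(x)·b(x) = (8x + 9)·(5x) = 7x^2 + x. This has degree ≥ 2, so divide by f(x) over F_11: 7x^2 + x = (7)·(x^2 + 5x + 1) + (10x + 4). Hence a·b ≡ 10x + 4 (mod f). (F_11[x]/(f) is a field with 11^2 = 121 elements since f is irreducible of degree 2.)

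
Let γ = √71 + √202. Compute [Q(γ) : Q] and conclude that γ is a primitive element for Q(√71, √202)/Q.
[Q(γ) : Q] = 4 (equivalently, Q(γ) = Q(√71, √202))

Obviously Q(γ) ⊆ Q(√71, √202), and [Q(√71, √202):Q] = 4 (since 71, 202 are distinct squarefree integers > 1 with 14342 not a perfect square). To show equality we compute the minimal polynomial of γ. From γ = √71 + √202: γ^2 = 71 + 2√(14342) + 202 = 273 + 2√(14342), so γ^2 - 273 = 2√(14342); squaring, (γ^2 - 273)^2 = 4·14342, i.e. γ^4 - 546γ^2 + 74529 - 57368 = 0, i.e. γ^4 - 546γ^2 + 17161 = 0. So γ is a root of x^4 - 546x^2 + 17161. This polynomial is irreducible over Q: it has no rational root (each ±√71 ± √202 is irrational), and any factorization into two quadratics over Q would force √(14342) ∈ Q (pairing opposite roots) or √71, √202 ∈ Q (other pairings), all impossible. Hence [Q(γ):Q] = 4 = [Q(√71, √202):Q], so Q(γ) = Q(√71, √202).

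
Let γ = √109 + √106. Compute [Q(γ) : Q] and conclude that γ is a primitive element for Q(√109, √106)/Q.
[Q(γ) : Q] = 4 (equivalently, Q(γ) = Q(√109, √106))

Obviously Q(γ) ⊆ Q(√109, √106), and [Q(√109, √106):Q] = 4 (since 109, 106 are distinct squarefree integers > 1 with 11554 not a perfect square). To show equality we compute the minimal polynomial of γ. From γ = √109 + √106: γ^2 = 109 + 2√(11554) + 106 = 215 + 2√(11554), so γ^2 - 215 = 2√(11554); squaring, (γ^2 - 215)^2 = 4·11554, i.e. γ^4 - 430γ^2 + 46225 - 46216 = 0, i.e. γ^4 - 430γ^2 + 9 = 0. So γ is a root of x^4 - 430x^2 + 9. This polynomial is irreducible over Q: it has no rational root (each ±√109 ± √106 is irrational), and any factorization into two quadratics over Q would force √(11554) ∈ Q (pairing opposite roots) or √109, √106 ∈ Q (other pairings), all impossible. Hence [Q(γ):Q] = 4 = [Q(√109, √106):Q], so Q(γ) = Q(√109, √106).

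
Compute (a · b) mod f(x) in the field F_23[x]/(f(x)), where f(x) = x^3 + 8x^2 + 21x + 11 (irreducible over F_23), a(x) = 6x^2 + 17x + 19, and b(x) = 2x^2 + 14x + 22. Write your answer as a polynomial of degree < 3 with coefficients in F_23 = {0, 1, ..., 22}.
a · b ≡ 3x^2 + 15 (mod f(x))

Multiply in F_23[x]: a(x)·b(x) = (6x^2 + 17x + 19)·(2x^2 + 14x + 22) = 12x^4 + 3x^3 + 17x^2 + 19x + 4. This has degree ≥ 3, so divide by f(x) over F_23: 12x^4 + 3x^3 + 17x^2 + 19x + 4 = (12x + 22)·(x^3 + 8x^2 + 21x + 11) + (3x^2 + 15). Hence a·b ≡ 3x^2 + 15 (mod f). (F_23[x]/(f) is a field with 23^3 = 12167 elements since f is irreducible of degree 3.)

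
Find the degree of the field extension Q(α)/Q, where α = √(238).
[Q(α):Q] = 2

[Q(α):Q] equals the degree of the minimal polynomial of α. Here α^2 = 238 and x^2 - 238 is irreducible (d = 238 is squarefree, ≠ 1, hence not a square), so deg(m_α) = 2. Thus [Q(α):Q] = 2.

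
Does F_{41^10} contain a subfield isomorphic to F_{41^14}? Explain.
No: F_{41^14} is not a subfield of F_{41^10}

F_{p^m} embeds in F_{p^n} iff m | n. Here 14 ∤ 10 (since 10 = 0·14 + 10 with remainder 10 ≠ 0), so F_{41^14} is not a subfield of F_{41^10}. Equivalently: if it were, the tower law would give 14 = [F_{41^14}:F_41] dividing [F_{41^10}:F_41] = 10, contradiction.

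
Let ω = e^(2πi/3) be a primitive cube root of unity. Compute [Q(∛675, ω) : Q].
[Q(∛675, ω) : Q] = 6

[Q(∛675):Q] = 3 (min poly x^3 - 675, irreducible since 675 is not a perfect cube). [Q(ω):Q] = 2 (min poly x^2 + x + 1). Since Q(∛675) ⊂ R and ω ∉ R, we have ω ∉ Q(∛675), so x^2 + x + 1 remains irreducible over Q(∛675) and [Q(∛675, ω) : Q(∛675)] = 2. By the tower law, [Q(∛675, ω) : Q] = 3 · 2 = 6. (In fact Q(∛675, ω) is the splitting field of x^3 - 675 over Q.)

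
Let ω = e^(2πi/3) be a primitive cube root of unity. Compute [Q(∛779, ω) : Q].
[Q(∛779, ω) : Q] = 6

[Q(∛779):Q] = 3 (min poly x^3 - 779, irreducible since 779 is not a perfect cube). [Q(ω):Q] = 2 (min poly x^2 + x + 1). Since Q(∛779) ⊂ R and ω ∉ R, we have ω ∉ Q(∛779), so x^2 + x + 1 remains irreducible over Q(∛779) and [Q(∛779, ω) : Q(∛779)] = 2. By the tower law, [Q(∛779, ω) : Q] = 3 · 2 = 6. (In fact Q(∛779, ω) is the splitting field of x^3 - 779 over Q.)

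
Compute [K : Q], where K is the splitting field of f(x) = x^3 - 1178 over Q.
[K : Q] = 6

The roots of x^3 - 1178 are ∛1178, ω∛1178, ω^2∛1178 where ω = e^(2πi/3) is a primitive cube root of unity, so K = Q(∛1178, ω). Now [Q(∛1178):Q] = 3 (since 1178 is not a perfect cube, x^3 - 1178 is irreducible) and [Q(ω):Q] = 2. Both 2 and 3 divide [K:Q], and [K:Q] ≤ 3·2 = 6, so [K:Q] = 6. (Equivalently: Q(∛1178) ⊂ R but ω ∉ R, so [K : Q(∛1178)] = 2.)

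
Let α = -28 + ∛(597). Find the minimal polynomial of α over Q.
m_α(x) = x^3 + 84x^2 + 2352x + 21355

Set β = α + 28 = ∛(597), so β^3 = 597. Then (α + 28)^3 - 597 = 0, i.e. α is a root of g(x) = (x + 28)^3 - 597 = x^3 + 84x^2 + 2352x + 21355. Since g(x) = h(x + 28) where h(x) = x^3 - 597, and h is irreducible over Q (because 597 is not a perfect cube, so h has no rational root, and a monic cubic with no rational root is irreducible), g is also irreducible (irreducibility is preserved under the substitution x → x + 28). Hence m_α(x) = x^3 + 84x^2 + 2352x + 21355.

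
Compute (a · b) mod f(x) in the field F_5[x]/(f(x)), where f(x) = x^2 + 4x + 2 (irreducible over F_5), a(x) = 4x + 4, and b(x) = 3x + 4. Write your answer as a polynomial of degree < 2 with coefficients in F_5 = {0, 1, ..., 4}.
a · b ≡ 2 (mod f(x))

Multiply in F_5[x]: a(x)·b(x) = (4x + 4)·(3x + 4) = 2x^2 + 3x + 1. This has degree ≥ 2, so divide by f(x) over F_5: 2x^2 + 3x + 1 = (2)·(x^2 + 4x + 2) + (2). Hence a·b ≡ 2 (mod f). (F_5[x]/(f) is a field with 5^2 = 25 elements since f is irreducible of degree 2.)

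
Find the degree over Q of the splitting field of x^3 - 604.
[K : Q] = 6

The roots of x^3 - 604 are ∛604, ω∛604, ω^2∛604 where ω = e^(2πi/3) is a primitive cube root of unity, so K = Q(∛604, ω). Now [Q(∛604):Q] = 3 (since 604 is not a perfect cube, x^3 - 604 is irreducible) and [Q(ω):Q] = 2. Both 2 and 3 divide [K:Q], and [K:Q] ≤ 3·2 = 6, so [K:Q] = 6. (Equivalently: Q(∛604) ⊂ R but ω ∉ R, so [K : Q(∛604)] = 2.)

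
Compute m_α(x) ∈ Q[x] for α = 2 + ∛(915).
m_α(x) = x^3 - 6x^2 + 12x - 923

Set β = α - 2 = ∛(915), so β^3 = 915. Then (α - 2)^3 - 915 = 0, i.e. α is a root of g(x) = (x - 2)^3 - 915 = x^3 - 6x^2 + 12x - 923. Since g(x) = h(x - 2) where h(x) = x^3 - 915, and h is irreducible over Q (because 915 is not a perfect cube, so h has no rational root, and a monic cubic with no rational root is irreducible), g is also irreducible (irreducibility is preserved under the substitution x → x - 2). Hence m_α(x) = x^3 - 6x^2 + 12x - 923.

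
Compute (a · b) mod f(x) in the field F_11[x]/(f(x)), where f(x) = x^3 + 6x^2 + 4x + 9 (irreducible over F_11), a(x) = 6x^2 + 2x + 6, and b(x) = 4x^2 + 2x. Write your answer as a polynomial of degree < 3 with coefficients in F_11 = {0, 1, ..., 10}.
a · b ≡ 5x^2 + 6x + 5 (mod f(x))

Multiply in F_11[x]: a(x)·b(x) = (6x^2 + 2x + 6)·(4x^2 + 2x) = 2x^4 + 9x^3 + 6x^2 + x. This has degree ≥ 3, so divide by f(x) over F_11: 2x^4 + 9x^3 + 6x^2 + x = (2x + 8)·(x^3 + 6x^2 + 4x + 9) + (5x^2 + 6x + 5). Hence a·b ≡ 5x^2 + 6x + 5 (mod f). (F_11[x]/(f) is a field with 11^3 = 1331 elements since f is irreducible of degree 3.)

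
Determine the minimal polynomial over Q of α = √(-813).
m_α(x) = x^2 + 813

α satisfies α^2 + 813 = 0, so x^2 + 813 annihilates α. Since d = -813 is squarefree and ≠ 1, it is not a perfect square in Q, so x^2 + 813 has no rational root and is therefore irreducible over Q (a degree-2 polynomial over a field is irreducible iff it has no root). Hence m_α(x) = x^2 + 813.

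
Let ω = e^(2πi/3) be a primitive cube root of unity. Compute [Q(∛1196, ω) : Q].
[Q(∛1196, ω) : Q] = 6

[Q(∛1196):Q] = 3 (min poly x^3 - 1196, irreducible since 1196 is not a perfect cube). [Q(ω):Q] = 2 (min poly x^2 + x + 1). Since Q(∛1196) ⊂ R and ω ∉ R, we have ω ∉ Q(∛1196), so x^2 + x + 1 remains irreducible over Q(∛1196) and [Q(∛1196, ω) : Q(∛1196)] = 2. By the tower law, [Q(∛1196, ω) : Q] = 3 · 2 = 6. (In fact Q(∛1196, ω) is the splitting field of x^3 - 1196 over Q.)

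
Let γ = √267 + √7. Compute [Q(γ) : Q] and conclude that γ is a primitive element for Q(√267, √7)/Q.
[Q(γ) : Q] = 4 (equivalently, Q(γ) = Q(√267, √7))

Obviously Q(γ) ⊆ Q(√267, √7), and [Q(√267, √7):Q] = 4 (since 267, 7 are distinct squarefree integers > 1 with 1869 not a perfect square). To show equality we compute the minimal polynomial of γ. From γ = √267 + √7: γ^2 = 267 + 2√(1869) + 7 = 274 + 2√(1869), so γ^2 - 274 = 2√(1869); squaring, (γ^2 - 274)^2 = 4·1869, i.e. γ^4 - 548γ^2 + 75076 - 7476 = 0, i.e. γ^4 - 548γ^2 + 67600 = 0. So γ is a root of x^4 - 548x^2 + 67600. This polynomial is irreducible over Q: it has no rational root (each ±√267 ± √7 is irrational), and any factorization into two quadratics over Q would force √(1869) ∈ Q (pairing opposite roots) or √267, √7 ∈ Q (other pairings), all impossible. Hence [Q(γ):Q] = 4 = [Q(√267, √7):Q], so Q(γ) = Q(√267, √7).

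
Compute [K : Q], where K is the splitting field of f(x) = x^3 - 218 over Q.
[K : Q] = 6

The roots of x^3 - 218 are ∛218, ω∛218, ω^2∛218 where ω = e^(2πi/3) is a primitive cube root of unity, so K = Q(∛218, ω). Now [Q(∛218):Q] = 3 (since 218 is not a perfect cube, x^3 - 218 is irreducible) and [Q(ω):Q] = 2. Both 2 and 3 divide [K:Q], and [K:Q] ≤ 3·2 = 6, so [K:Q] = 6. (Equivalently: Q(∛218) ⊂ R but ω ∉ R, so [K : Q(∛218)] = 2.)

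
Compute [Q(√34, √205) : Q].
[Q(√34, √205) : Q] = 4

[Q(√34):Q] = 2 (min poly x^2 - 34, irreducible since 34 is squarefree > 1). For the top step, suppose √205 ∈ Q(√34), say √205 = c + d√34 with c, d ∈ Q. Squaring: 205 = c^2 + 34d^2 + 2cd√34. Since √34 ∉ Q this forces 2cd = 0. If d = 0 then √205 = c ∈ Q, contradicting 205 squarefree > 1. If c = 0 then 205 = 34d^2, so 34·205 = (34d)^2 is a perfect square in Q — but 34·205 = 6970 is not a perfect square (since 34 and 205 are distinct squarefree integers). Contradiction. Hence √205 ∉ Q(√34), so x^2 - 205 stays irreducible over Q(√34) and [Q(√34, √205) : Q(√34)] = 2. By the tower law, [Q(√34, √205) : Q] = 2 · 2 = 4.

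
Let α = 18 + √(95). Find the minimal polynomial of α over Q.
m_α(x) = x^2 - 36x + 229

From α - 18 = √(95), squaring gives (α - 18)^2 = 95, i.e. α^2 - 36α + 324 = 95, so α^2 - 36α + 229 = 0. The discriminant of x^2 - 36x + 229 is (-36)^2 - 4·(229) = 1296 - 916 = 380, and 4·(95) is not a perfect square in Q since 95 is squarefree and ≠ 1. Hence x^2 - 36x + 229 is irreducible over Q and is the minimal polynomial of α.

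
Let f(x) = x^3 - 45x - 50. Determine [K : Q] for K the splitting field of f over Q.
[K : Q] = 6

By the rational root test, any rational root of the monic integer polynomial f(x) = x^3 - 45x - 50 must be an integer dividing the constant term -50, i.e. one of ±{1, 2, 5, 10, 25, 50}. Evaluating: f(1) = -94, f(-1) = -6, f(2) = -132, f(-2) = 32, f(5) = -150, f(-5) = 50, f(10) = 500, f(-10) = -600, f(25) = 14450, f(-25) = -14550, f(50) = 122700, f(-50) = -122800; none is 0, so f has no rational root and is therefore irreducible over Q (a cubic with no linear factor over a field is irreducible). For an irreducible cubic, the Galois group is A_3 or S_3 according as the discriminant disc(f) = -4a^3 - 27b^2 = -4·(-45)^3 - 27·(-50)^2 = 297000 is or is not a square in Q. Here disc(f) = 297000 is not a perfect square in Q, so the Galois group of f over Q is not contained in A_3 and must be all of S_3. The splitting field has degree |S_3| = 6 over Q, so [K : Q] = 6.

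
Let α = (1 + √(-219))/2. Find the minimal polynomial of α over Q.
m_α(x) = x^2 - x + 55

From 2α - 1 = √(-219), squaring gives (2α - 1)^2 = -219, i.e. 4α^2 - 4α + 1 = -219, so α^2 - α + (1 + 219)/4 = 0. Since -219 ≡ 1 (mod 4), (1 + 219)/4 = 55 ∈ Z. The polynomial x^2 - x + 55 has discriminant 1 - 4·(55) = -219, which is not a perfect square in Q (d = -219 is squarefree and ≠ 1), so x^2 - x + 55 is irreducible over Q. It is the minimal polynomial of α.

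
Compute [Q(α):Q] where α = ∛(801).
[Q(α):Q] = 3

The minimal polynomial of α is x^3 - 801, irreducible over Q since 801 is not a perfect cube (so x^3 - 801 has no rational root). Hence [Q(α):Q] = deg(m_α) = 3.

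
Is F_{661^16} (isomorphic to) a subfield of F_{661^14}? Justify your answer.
No: F_{661^16} is not a subfield of F_{661^14}

F_{p^m} embeds in F_{p^n} iff m | n. Here 16 ∤ 14 (since 14 = 0·16 + 14 with remainder 14 ≠ 0), so F_{661^16} is not a subfield of F_{661^14}. Equivalently: if it were, the tower law would give 16 = [F_{661^16}:F_661] dividing [F_{661^14}:F_661] = 14, contradiction.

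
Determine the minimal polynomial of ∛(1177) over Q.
m_α(x) = x^3 - 1177

α satisfies α^3 = 1177, so x^3 - 1177 annihilates α. By the rational root test, a rational root p/q (in lowest terms) of x^3 - 1177 would satisfy p^3 = 1177 q^3, forcing q = 1 and p^3 = 1177; but 1177 is not a perfect cube, contradiction. A monic cubic over Q with no rational root is irreducible (any nontrivial factorization would include a linear factor). Hence x^3 - 1177 is the minimal polynomial of α, and in particular [Q(α):Q] = 3.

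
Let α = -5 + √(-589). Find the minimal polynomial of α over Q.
m_α(x) = x^2 + 10x + 614

From α + 5 = √(-589), squaring gives (α + 5)^2 = -589, i.e. α^2 + 10α + 25 = -589, so α^2 + 10α + 614 = 0. The discriminant of x^2 + 10x + 614 is (10)^2 - 4·(614) = 100 - 2456 = -2356, and 4·(-589) is not a perfect square in Q since -589 is squarefree and ≠ 1. Hence x^2 + 10x + 614 is irreducible over Q and is the minimal polynomial of α.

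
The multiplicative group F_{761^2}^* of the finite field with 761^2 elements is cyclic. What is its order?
|F_{761^2}^*| = 579120

F_{761^2} has 761^2 = 579121 elements; its multiplicative group consists of all nonzero elements, so |F_{761^2}^*| = 579121 - 1 = 579120. (It is cyclic since any finite subgroup of the multiplicative group of a field is cyclic.)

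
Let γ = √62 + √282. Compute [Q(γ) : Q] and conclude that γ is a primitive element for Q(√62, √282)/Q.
[Q(γ) : Q] = 4 (equivalently, Q(γ) = Q(√62, √282))

Obviously Q(γ) ⊆ Q(√62, √282), and [Q(√62, √282):Q] = 4 (since 62, 282 are distinct squarefree integers > 1 with 17484 not a perfect square). To show equality we compute the minimal polynomial of γ. From γ = √62 + √282: γ^2 = 62 + 2√(17484) + 282 = 344 + 2√(17484), so γ^2 - 344 = 2√(17484); squaring, (γ^2 - 344)^2 = 4·17484, i.e. γ^4 - 688γ^2 + 118336 - 69936 = 0, i.e. γ^4 - 688γ^2 + 48400 = 0. So γ is a root of x^4 - 688x^2 + 48400. This polynomial is irreducible over Q: it has no rational root (each ±√62 ± √282 is irrational), and any factorization into two quadratics over Q would force √(17484) ∈ Q (pairing opposite roots) or √62, √282 ∈ Q (other pairings), all impossible. Hence [Q(γ):Q] = 4 = [Q(√62, √282):Q], so Q(γ) = Q(√62, √282).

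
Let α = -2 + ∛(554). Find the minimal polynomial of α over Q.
m_α(x) = x^3 + 6x^2 + 12x - 546

Set β = α + 2 = ∛(554), so β^3 = 554. Then (α + 2)^3 - 554 = 0, i.e. α is a root of g(x) = (x + 2)^3 - 554 = x^3 + 6x^2 + 12x - 546. Since g(x) = h(x + 2) where h(x) = x^3 - 554, and h is irreducible over Q (because 554 is not a perfect cube, so h has no rational root, and a monic cubic with no rational root is irreducible), g is also irreducible (irreducibility is preserved under the substitution x → x + 2). Hence m_α(x) = x^3 + 6x^2 + 12x - 546.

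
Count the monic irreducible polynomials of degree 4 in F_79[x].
There are 9735960 monic irreducible polynomials of degree 4 over F_79

Each element of F_{79^4} that lies in no proper subfield is a root of exactly one monic irreducible of degree 4 over F_79, and each such polynomial has 4 distinct roots in F_{79^4}. By Möbius inversion the count is N_79(4) = (1/4) Σ_{d|4} μ(4/d) · 79^d = (1/4)(μ(4)·79^1 + μ(2)·79^2 + μ(1)·79^4) = 38943840/4 = 9735960.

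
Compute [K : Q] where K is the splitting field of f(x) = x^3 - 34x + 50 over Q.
[K : Q] = 6

By the rational root test, any rational root of the monic integer polynomial f(x) = x^3 - 34x + 50 must be an integer dividing the constant term 50, i.e. one of ±{1, 2, 5, 10, 25, 50}. Evaluating: f(1) = 17, f(-1) = 83, f(2) = -10, f(-2) = 110, f(5) = 5, f(-5) = 95, f(10) = 710, f(-10) = -610, f(25) = 14825, f(-25) = -14725, f(50) = 123350, f(-50) = -123250; none is 0, so f has no rational root and is therefore irreducible over Q (a cubic with no linear factor over a field is irreducible). For an irreducible cubic, the Galois group is A_3 or S_3 according as the discriminant disc(f) = -4a^3 - 27b^2 = -4·(-34)^3 - 27·(50)^2 = 89716 is or is not a square in Q. Here disc(f) = 89716 is not a perfect square in Q, so the Galois group of f over Q is not contained in A_3 and must be all of S_3. The splitting field has degree |S_3| = 6 over Q, so [K : Q] = 6.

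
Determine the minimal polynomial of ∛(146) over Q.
m_α(x) = x^3 - 146

α satisfies α^3 = 146, so x^3 - 146 annihilates α. By the rational root test, a rational root p/q (in lowest terms) of x^3 - 146 would satisfy p^3 = 146 q^3, forcing q = 1 and p^3 = 146; but 146 is not a perfect cube, contradiction. A monic cubic over Q with no rational root is irreducible (any nontrivial factorization would include a linear factor). Hence x^3 - 146 is the minimal polynomial of α, and in particular [Q(α):Q] = 3.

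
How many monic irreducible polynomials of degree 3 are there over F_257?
There are 5658112 monic irreducible polynomials of degree 3 over F_257

Each element of F_{257^3} that lies in no proper subfield is a root of exactly one monic irreducible of degree 3 over F_257, and each such polynomial has 3 distinct roots in F_{257^3}. By Möbius inversion the count is N_257(3) = (1/3) Σ_{d|3} μ(3/d) · 257^d = (1/3)(μ(3)·257^1 + μ(1)·257^3) = 16974336/3 = 5658112.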